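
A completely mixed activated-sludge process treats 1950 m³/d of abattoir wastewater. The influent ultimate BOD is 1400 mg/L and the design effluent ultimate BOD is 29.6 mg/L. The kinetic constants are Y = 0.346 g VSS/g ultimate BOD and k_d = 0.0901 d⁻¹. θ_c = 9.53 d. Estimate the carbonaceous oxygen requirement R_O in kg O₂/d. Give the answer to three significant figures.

R_O ≈ 1970 kg O₂/d

Y_obs = Y / (1 + k_d θ_c) = 0.346 / (1 + 0.0901 × 9.53) = 0.346 / 1.859 = 0.1862.
Substrate removed = Q·(S₀ − S) = 1950 m³/d × (1400 − 29.6) g/m³ = 2.67×10^6 g/d = 2672 kg/d.
Net sludge production P_X = 0.1862 × 2672 = 497.5 kg VSS/d.
R_O = Q·ΔS − 1.42 P_X = 2672 − 706.4 = 1966 kg O₂/d.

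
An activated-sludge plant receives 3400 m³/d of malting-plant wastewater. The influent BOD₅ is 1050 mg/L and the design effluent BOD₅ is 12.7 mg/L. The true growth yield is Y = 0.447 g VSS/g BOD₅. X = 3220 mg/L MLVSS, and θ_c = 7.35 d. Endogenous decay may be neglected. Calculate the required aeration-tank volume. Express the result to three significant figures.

V ≈ 3600 m³

With k_d = 0 the design equation reduces to V = Y Q (S₀−S) θ_c / X = 0.447 × 3400 × (1050 − 12.7) × 7.35 / 3220 = 3599 m³.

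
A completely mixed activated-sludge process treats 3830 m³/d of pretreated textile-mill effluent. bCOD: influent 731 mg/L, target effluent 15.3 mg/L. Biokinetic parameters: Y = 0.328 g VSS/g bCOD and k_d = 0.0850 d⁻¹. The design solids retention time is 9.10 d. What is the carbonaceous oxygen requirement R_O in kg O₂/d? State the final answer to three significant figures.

Correct the yield for decay: Y_obs = Y/(1 + k_d θ_c) = 0.328 / (1 + 0.0850 × 9.10) = 0.328 / 1.774 = 0.1849.
Substrate removed = Q·(S₀ − S) = 3830 m³/d × (731 − 15.3) g/m³ = 2.74×10^6 g/d = 2741 kg/d.
Net sludge production P_X = 0.1849 × 2741 = 507.0 kg VSS/d.
R_O = Q·(S₀ − S) − 1.42·P_X = 2741 − 1.42 × 507.0 = 2021 kg O₂/d.

R_O ≈ 2020 kg O₂/d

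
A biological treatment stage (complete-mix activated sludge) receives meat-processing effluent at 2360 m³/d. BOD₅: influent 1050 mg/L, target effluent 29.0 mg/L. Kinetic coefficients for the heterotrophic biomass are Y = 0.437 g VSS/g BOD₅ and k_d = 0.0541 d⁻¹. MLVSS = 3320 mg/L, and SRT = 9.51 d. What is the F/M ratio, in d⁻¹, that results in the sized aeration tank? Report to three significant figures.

Steady-state biomass mass balance: V·X·(1 + k_d·θ_c) = Y·Q·(S₀ − S)·θ_c, so V = 0.437 × 2360 × (1050 − 29.0) × 9.51 / [3320 × (1 + 0.0541 × 9.51)] = 1×10^7 / 5028 = 1992 m³.
F/M = Q·S₀ / (V·X) = 2360 × 1050 / (1992 × 3320) = 0.3748 g BOD₅·(g VSS·d)⁻¹.

F/M ≈ 0.375 d⁻¹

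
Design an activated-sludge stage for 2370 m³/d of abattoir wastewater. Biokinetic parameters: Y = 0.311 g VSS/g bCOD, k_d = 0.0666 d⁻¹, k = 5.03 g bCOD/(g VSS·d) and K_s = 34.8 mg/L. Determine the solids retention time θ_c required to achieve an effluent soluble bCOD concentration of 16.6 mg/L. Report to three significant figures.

θ_c ≈ 2.28 d

From 1/θ_c = Y·k·S/(K_s + S) − k_d: Y·k·S/(K_s+S) = 0.311 × 5.03 × 16.6 / (34.8 + 16.6) = 0.5052 d⁻¹.
θ_c = 1/(μ − k_d) = 1/(0.5052 − 0.0666) = 1/0.4386 = 2.280 d.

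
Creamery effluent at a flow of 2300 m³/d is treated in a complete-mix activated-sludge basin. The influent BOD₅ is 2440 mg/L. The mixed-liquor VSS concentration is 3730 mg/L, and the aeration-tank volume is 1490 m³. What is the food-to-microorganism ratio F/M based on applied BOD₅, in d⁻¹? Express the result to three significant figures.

Food-to-microorganism ratio F/M = Q S₀ / (V X) = 2300 × 2440 / (1490 × 3730) = 1.010 d⁻¹.

F/M ≈ 1.01 d⁻¹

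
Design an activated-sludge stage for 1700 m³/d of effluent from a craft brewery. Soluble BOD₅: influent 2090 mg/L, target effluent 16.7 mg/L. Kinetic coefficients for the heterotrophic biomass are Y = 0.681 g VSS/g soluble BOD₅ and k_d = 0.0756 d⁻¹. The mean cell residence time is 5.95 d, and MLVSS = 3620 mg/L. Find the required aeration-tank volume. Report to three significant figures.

V ≈ 2720 m³

From the SRT design equation V = Y Q (S₀−S) θ_c / [X (1 + k_d θ_c)] = 0.681 × 1700 × (2090 − 16.7) × 5.95 / [3620 × (1 + 0.0756 × 5.95)] = 1.43×10^7 / 5248 = 2721 m³.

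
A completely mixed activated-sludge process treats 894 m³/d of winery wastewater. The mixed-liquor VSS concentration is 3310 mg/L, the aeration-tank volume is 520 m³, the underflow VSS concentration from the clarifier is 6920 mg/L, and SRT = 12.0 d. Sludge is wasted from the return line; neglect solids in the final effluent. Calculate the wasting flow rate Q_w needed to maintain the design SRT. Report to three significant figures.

Q_w ≈ 20.7 m³/d

Wasting from the return line (neglecting effluent solids): Q_w = V·X / (θ_c·X_r) = 520.0 × 3310 / (12.0 × 6920) = 20.73 m³/d.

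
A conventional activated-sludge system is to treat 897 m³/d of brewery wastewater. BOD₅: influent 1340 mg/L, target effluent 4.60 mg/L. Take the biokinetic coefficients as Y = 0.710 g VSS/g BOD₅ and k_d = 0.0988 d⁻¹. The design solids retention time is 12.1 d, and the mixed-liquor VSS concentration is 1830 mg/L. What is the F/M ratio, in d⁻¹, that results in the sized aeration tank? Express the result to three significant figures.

Steady-state biomass mass balance: V·X·(1 + k_d·θ_c) = Y·Q·(S₀ − S)·θ_c, so V = 0.710 × 897 × (1340 − 4.60) × 12.1 / [1830 × (1 + 0.0988 × 12.1)] = 1.03×10^7 / 4018 = 2561 m³.
Food-to-microorganism ratio F/M = Q S₀ / (V X) = 897 × 1340 / (2561 × 1830) = 0.2564 d⁻¹.

F/M ≈ 0.256 d⁻¹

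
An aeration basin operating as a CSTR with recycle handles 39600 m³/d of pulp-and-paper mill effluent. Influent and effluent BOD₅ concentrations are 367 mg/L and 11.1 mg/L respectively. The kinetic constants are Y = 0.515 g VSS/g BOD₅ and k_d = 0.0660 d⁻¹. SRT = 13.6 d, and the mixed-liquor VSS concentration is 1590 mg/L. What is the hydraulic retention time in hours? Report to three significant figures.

τ ≈ 19.8 h

From the SRT design equation V = Y Q (S₀−S) θ_c / [X (1 + k_d θ_c)] = 0.515 × 39600 × (367 − 11.1) × 13.6 / [1590 × (1 + 0.0660 × 13.6)] = 9.87×10^7 / 3017 = 32717 m³.
HRT = V/Q = 32717 m³ / 39600 m³·d⁻¹ = 0.8262 d × 24 = 19.83 h.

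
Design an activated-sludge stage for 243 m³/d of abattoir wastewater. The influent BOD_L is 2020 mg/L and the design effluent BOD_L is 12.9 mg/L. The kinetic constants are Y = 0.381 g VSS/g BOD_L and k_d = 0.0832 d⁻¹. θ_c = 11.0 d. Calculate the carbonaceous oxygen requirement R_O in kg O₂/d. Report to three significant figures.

The observed yield is Y_obs = Y/(1 + k_d·θ_c) = 0.381 / (1 + 0.0832 × 11.0) = 0.381 / 1.915 = 0.1989 g VSS per g BOD_L removed.
Mass of BOD_L removed per day: Q(S₀ − S) = 243 × 2007 g/m³ = 487.7 kg/d.
P_X = Y_obs·Q·(S₀ − S) = 0.1989 × 487.7 = 97.03 kg VSS/d.
Carbonaceous O₂ demand = substrate oxidised − cell-mass equivalent = 487.7 − 1.42 × 97.03 = 349.9 kg O₂/d.

R_O ≈ 350 kg O₂/d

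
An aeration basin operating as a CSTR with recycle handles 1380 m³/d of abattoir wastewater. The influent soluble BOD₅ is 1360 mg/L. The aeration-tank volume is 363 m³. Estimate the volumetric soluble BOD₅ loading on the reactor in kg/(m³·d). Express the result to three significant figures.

Applied soluble BOD₅ load per unit volume = Q·S₀/V = (1380 × 1360/1000)/363.0 = 5.170 kg soluble BOD₅·m⁻³·d⁻¹.

L_v ≈ 5.17 kg soluble BOD₅/(m³·d)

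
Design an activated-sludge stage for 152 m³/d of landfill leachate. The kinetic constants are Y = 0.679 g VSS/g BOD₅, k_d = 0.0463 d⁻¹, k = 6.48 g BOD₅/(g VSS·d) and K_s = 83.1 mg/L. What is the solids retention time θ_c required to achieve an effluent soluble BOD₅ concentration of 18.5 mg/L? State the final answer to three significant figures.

Specific growth rate at S = 18.5 mg/L: μ = YkS/(K_s+S) = 0.679·6.48·18.5/(83.1+18.5) = 0.8012 d⁻¹.
θ_c = 1/(μ − k_d) = 1/(0.8012 − 0.0463) = 1/0.7549 = 1.325 d.

θ_c ≈ 1.32 d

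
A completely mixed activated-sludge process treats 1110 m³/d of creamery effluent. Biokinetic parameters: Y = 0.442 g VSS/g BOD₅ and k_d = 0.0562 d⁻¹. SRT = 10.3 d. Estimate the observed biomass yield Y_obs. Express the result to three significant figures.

Y_obs ≈ 0.280 g VSS/g BOD₅

The observed yield is Y_obs = Y/(1 + k_d·θ_c) = 0.442 / (1 + 0.0562 × 10.3) = 0.442 / 1.579 = 0.2799 g VSS per g BOD₅ removed.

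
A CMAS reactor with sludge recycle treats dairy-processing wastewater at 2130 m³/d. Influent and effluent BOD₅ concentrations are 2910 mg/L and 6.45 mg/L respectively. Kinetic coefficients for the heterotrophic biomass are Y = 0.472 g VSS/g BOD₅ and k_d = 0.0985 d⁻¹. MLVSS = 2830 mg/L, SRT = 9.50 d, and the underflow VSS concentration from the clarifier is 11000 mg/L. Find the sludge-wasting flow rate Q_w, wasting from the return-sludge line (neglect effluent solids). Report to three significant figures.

Q_w ≈ 137 m³/d

Steady-state biomass mass balance: V·X·(1 + k_d·θ_c) = Y·Q·(S₀ − S)·θ_c, so V = 0.472 × 2130 × (2910 − 6.45) × 9.50 / [2830 × (1 + 0.0985 × 9.50)] = 2.77×10^7 / 5478 = 5062 m³.
Wasting from the return line (neglecting effluent solids): Q_w = V·X / (θ_c·X_r) = 5062 × 2830 / (9.50 × 11000) = 137.1 m³/d.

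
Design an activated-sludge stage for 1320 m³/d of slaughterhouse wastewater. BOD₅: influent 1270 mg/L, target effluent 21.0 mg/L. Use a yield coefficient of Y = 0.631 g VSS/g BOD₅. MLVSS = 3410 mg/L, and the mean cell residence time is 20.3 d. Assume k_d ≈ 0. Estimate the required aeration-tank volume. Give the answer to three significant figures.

V ≈ 6190 m³

Biomass mass balance (decay neglected): V·X = Y·Q·(S₀ − S)·θ_c, so V = 0.631 × 1320 × (1270 − 21.0) × 20.3 / 3410 = 6193 m³.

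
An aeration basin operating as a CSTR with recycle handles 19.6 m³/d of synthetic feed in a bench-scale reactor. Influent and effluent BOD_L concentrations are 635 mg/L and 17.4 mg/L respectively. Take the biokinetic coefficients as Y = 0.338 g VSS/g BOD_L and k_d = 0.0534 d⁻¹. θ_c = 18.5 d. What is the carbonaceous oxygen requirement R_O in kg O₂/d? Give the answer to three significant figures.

R_O ≈ 9.18 kg O₂/d

The observed yield is Y_obs = Y/(1 + k_d·θ_c) = 0.338 / (1 + 0.0534 × 18.5) = 0.338 / 1.988 = 0.1700 g VSS per g BOD_L removed.
Substrate removed = Q·(S₀ − S) = 19.6 m³/d × (635 − 17.4) g/m³ = 1.21×10^4 g/d = 12.10 kg/d.
Biomass synthesised: P_X = Y_obs × 12.10 = 2.058 kg VSS/d.
R_O = Q·ΔS − 1.42 P_X = 12.10 − 2.923 = 9.182 kg O₂/d.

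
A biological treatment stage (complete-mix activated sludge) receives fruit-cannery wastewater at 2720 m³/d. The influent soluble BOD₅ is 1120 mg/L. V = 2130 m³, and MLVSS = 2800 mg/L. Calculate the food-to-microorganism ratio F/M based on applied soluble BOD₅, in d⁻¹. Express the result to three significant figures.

Food-to-microorganism ratio F/M = Q S₀ / (V X) = 2720 × 1120 / (2130 × 2800) = 0.5108 d⁻¹.

F/M ≈ 0.511 d⁻¹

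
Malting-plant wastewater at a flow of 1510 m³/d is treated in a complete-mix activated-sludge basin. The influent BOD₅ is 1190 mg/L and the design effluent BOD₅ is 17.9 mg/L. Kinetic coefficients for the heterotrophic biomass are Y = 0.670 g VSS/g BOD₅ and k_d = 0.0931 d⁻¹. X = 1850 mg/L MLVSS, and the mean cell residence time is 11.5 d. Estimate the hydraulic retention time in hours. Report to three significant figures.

Steady-state biomass mass balance: V·X·(1 + k_d·θ_c) = Y·Q·(S₀ − S)·θ_c, so V = 0.670 × 1510 × (1190 − 17.9) × 11.5 / [1850 × (1 + 0.0931 × 11.5)] = 1.36×10^7 / 3831 = 3560 m³.
HRT = V/Q = 3560 m³ / 1510 m³·d⁻¹ = 2.358 d × 24 = 56.58 h.

τ ≈ 56.6 h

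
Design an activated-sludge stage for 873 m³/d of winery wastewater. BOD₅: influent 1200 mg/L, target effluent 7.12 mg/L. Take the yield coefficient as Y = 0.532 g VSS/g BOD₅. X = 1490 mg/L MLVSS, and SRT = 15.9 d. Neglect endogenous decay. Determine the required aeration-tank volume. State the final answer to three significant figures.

V·X = Y·Q·ΔS·θ_c gives V = 0.532 × 873 × (1200 − 7.12) × 15.9 / 1490 = 5912 m³.

V ≈ 5910 m³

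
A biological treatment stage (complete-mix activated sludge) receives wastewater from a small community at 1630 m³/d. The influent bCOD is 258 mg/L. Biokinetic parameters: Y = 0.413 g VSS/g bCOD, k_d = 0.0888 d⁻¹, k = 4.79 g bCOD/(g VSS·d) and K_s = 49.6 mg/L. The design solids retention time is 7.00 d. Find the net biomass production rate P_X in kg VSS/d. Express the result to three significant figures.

P_X ≈ 104 kg VSS/d

For a completely mixed reactor with recycle the Lawrence–McCarty relation gives S = K_s·(1 + k_d·θ_c) / [θ_c·(Y·k − k_d) − 1] = 49.6 × (1 + 0.0888 × 7.00) / [7.00 × (0.413 × 4.79 − 0.0888) − 1] = 80.43 / 12.23 = 6.579 mg/L.
The observed yield is Y_obs = Y/(1 + k_d·θ_c) = 0.413 / (1 + 0.0888 × 7.00) = 0.413 / 1.622 = 0.2547 g VSS per g bCOD removed.
Substrate removed = Q·(S₀ − S) = 1630 m³/d × (258 − 6.58) g/m³ = 4.1×10^5 g/d = 409.8 kg/d.
Net biomass production P_X = Y_obs × Q·(S₀ − S) = 0.2547 × 409.8 = 104.4 kg VSS/d.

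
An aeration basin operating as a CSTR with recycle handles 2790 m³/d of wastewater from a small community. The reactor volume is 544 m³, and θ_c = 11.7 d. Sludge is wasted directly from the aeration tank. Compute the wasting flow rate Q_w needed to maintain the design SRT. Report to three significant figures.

With mixed-liquor wasting, θ_c = V/Q_w, so Q_w = V/θ_c = 544.0/11.7 = 46.50 m³/d.

Q_w ≈ 46.5 m³/d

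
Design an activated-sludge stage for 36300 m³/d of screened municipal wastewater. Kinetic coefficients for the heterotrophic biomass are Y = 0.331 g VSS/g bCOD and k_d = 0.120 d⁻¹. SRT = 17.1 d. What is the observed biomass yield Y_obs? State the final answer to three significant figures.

The observed yield is Y_obs = Y/(1 + k_d·θ_c) = 0.331 / (1 + 0.120 × 17.1) = 0.331 / 3.052 = 0.1085 g VSS per g bCOD removed.

Y_obs ≈ 0.108 g VSS/g bCOD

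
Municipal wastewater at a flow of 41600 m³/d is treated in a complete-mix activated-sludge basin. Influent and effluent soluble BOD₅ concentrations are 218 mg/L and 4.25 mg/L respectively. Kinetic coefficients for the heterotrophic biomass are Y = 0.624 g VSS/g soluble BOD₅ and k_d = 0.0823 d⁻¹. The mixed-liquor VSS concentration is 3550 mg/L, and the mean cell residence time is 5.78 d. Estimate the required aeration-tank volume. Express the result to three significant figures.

V ≈ 6120 m³

Steady-state biomass mass balance: V·X·(1 + k_d·θ_c) = Y·Q·(S₀ − S)·θ_c, so V = 0.624 × 41600 × (218 − 4.25) × 5.78 / [3550 × (1 + 0.0823 × 5.78)] = 3.21×10^7 / 5239 = 6122 m³.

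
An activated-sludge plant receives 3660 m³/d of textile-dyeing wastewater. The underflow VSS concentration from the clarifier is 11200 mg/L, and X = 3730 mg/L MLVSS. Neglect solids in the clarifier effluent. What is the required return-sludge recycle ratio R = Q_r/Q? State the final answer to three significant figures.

R ≈ 0.499

Solids balance on the clarifier gives (1+R)X = R·X_r, so R = X/(X_r − X) = 3730 / (11200 − 3730) = 0.4993.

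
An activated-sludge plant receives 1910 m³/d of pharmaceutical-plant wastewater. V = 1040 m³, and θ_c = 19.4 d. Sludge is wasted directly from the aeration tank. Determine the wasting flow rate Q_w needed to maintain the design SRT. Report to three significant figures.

Q_w ≈ 53.6 m³/d

For wasting at MLVSS concentration, Q_w = V/θ_c = 1040/19.4 = 53.61 m³/d.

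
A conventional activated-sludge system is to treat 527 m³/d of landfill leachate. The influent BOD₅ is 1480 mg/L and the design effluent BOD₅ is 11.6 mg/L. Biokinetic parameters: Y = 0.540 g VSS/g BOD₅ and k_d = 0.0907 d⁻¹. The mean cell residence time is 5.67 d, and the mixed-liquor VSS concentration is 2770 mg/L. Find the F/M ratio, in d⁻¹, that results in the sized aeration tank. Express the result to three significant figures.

From the SRT design equation V = Y Q (S₀−S) θ_c / [X (1 + k_d θ_c)] = 0.540 × 527 × (1480 − 11.6) × 5.67 / [2770 × (1 + 0.0907 × 5.67)] = 2.37×10^6 / 4195 = 564.9 m³.
Food-to-microorganism ratio F/M = Q S₀ / (V X) = 527 × 1480 / (564.9 × 2770) = 0.4985 d⁻¹.

F/M ≈ 0.498 d⁻¹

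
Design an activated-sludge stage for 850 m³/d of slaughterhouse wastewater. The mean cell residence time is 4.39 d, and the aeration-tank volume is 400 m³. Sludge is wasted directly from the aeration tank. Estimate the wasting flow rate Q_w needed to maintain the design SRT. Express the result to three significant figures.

Q_w ≈ 91.1 m³/d

With mixed-liquor wasting, θ_c = V/Q_w, so Q_w = V/θ_c = 400.0/4.39 = 91.12 m³/d.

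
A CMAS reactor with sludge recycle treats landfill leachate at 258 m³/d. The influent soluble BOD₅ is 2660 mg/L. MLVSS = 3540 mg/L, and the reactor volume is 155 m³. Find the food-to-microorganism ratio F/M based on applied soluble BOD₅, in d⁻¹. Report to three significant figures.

F/M = applied load / biomass = Q·S₀/(V·X) = 258 × 2660 / (155.0 × 3540) = 1.251 d⁻¹.

F/M ≈ 1.25 d⁻¹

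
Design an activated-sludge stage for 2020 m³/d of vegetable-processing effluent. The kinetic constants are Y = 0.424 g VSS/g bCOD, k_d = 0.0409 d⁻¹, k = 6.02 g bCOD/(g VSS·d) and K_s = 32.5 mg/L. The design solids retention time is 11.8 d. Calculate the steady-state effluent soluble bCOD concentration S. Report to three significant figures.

From the Monod/SRT balance for a CMAS, S = K_s·(1+k_d θ_c)/[θ_c·(Y k − k_d) − 1] = 32.5 × (1 + 0.0409 × 11.8) / [11.8 × (0.424 × 6.02 − 0.0409) − 1] = 48.19 / 28.64 = 1.683 mg/L.

S ≈ 1.68 mg/L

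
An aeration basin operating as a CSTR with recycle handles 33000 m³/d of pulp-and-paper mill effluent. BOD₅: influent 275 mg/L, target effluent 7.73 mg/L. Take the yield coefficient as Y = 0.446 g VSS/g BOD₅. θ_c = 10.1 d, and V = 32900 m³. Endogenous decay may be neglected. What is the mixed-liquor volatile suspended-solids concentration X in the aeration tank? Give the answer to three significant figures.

Without decay, X = Y Q (S₀−S) θ_c / V = 0.446 × 33000 × (275 − 7.73) × 10.1 / 32900 = 1208 mg/L.

X ≈ 1210 mg/L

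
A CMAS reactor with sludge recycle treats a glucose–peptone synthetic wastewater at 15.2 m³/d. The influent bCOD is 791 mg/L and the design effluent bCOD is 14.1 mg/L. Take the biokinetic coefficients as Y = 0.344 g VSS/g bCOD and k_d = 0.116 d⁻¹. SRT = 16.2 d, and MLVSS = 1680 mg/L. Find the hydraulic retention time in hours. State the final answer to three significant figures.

τ ≈ 21.5 h

Steady-state biomass mass balance: V·X·(1 + k_d·θ_c) = Y·Q·(S₀ − S)·θ_c, so V = 0.344 × 15.2 × (791 − 14.1) × 16.2 / [1680 × (1 + 0.116 × 16.2)] = 6.58×10^4 / 4837 = 13.61 m³.
HRT = V/Q = 13.61 m³ / 15.2 m³·d⁻¹ = 0.8951 d × 24 = 21.48 h.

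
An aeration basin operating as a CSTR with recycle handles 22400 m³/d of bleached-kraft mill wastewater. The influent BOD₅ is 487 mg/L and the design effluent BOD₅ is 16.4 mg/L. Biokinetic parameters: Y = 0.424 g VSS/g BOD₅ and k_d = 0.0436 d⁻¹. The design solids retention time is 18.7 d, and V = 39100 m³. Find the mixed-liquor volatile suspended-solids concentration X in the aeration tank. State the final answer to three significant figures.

X ≈ 1180 mg/L

Solving the biomass balance for X: X = Y Q (S₀−S) θ_c / [V (1+k_d θ_c)] = 0.424 × 22400 × (487 − 16.4) × 18.7 / [39100 × (1 + 0.0436 × 18.7)] = 1178 mg/L.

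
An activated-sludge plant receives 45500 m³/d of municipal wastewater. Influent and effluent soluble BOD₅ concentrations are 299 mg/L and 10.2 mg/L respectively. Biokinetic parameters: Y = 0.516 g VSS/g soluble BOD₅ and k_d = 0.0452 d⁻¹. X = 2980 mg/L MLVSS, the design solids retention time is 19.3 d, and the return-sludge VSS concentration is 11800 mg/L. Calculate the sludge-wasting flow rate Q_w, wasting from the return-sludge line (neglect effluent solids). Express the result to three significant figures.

Rearranging the biomass balance for a CMAS with decay, V = Y·Q·ΔS·θ_c / [X·(1+k_d θ_c)] = 0.516 × 45500 × (299 − 10.2) × 19.3 / [2980 × (1 + 0.0452 × 19.3)] = 1.31×10^8 / 5580 = 23454 m³.
θ_c = V·X/(Q_w·X_r) when wasting from the recycle, so Q_w = V·X/(θ_c·X_r) = 23454 × 2980 / (19.3 × 11800) = 306.9 m³/d.

Q_w ≈ 307 m³/d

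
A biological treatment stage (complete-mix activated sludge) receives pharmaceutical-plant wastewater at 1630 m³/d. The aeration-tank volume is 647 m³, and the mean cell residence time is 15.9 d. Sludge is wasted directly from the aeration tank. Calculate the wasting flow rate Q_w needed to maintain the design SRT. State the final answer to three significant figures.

For wasting at MLVSS concentration, Q_w = V/θ_c = 647.0/15.9 = 40.69 m³/d.

Q_w ≈ 40.7 m³/d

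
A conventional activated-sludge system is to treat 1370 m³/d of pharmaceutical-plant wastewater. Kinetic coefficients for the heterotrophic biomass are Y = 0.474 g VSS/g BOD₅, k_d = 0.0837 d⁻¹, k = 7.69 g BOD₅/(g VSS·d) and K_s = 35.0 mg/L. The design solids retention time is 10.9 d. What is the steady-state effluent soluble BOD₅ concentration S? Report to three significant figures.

From the Monod/SRT balance for a CMAS, S = K_s·(1+k_d θ_c)/[θ_c·(Y k − k_d) − 1] = 35.0 × (1 + 0.0837 × 10.9) / [10.9 × (0.474 × 7.69 − 0.0837) − 1] = 66.93 / 37.82 = 1.770 mg/L.

S ≈ 1.77 mg/L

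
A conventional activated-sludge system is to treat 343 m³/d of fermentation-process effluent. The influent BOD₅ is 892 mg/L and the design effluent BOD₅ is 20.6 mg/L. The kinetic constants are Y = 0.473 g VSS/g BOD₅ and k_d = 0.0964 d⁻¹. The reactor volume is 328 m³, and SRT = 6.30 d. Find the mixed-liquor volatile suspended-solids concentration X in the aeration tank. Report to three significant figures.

From V·X·(1 + k_d·θ_c) = Y·Q·(S₀ − S)·θ_c: X = 0.473 × 343 × (892 − 20.6) × 6.30 / [328 × (1 + 0.0964 × 6.30)] = 1689 mg/L.

X ≈ 1690 mg/L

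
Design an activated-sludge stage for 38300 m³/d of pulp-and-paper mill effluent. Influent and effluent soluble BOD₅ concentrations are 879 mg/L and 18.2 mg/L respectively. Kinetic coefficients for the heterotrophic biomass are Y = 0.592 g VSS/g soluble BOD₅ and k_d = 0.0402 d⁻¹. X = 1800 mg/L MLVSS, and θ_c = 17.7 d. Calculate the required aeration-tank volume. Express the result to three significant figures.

V ≈ 112000 m³

From the SRT design equation V = Y Q (S₀−S) θ_c / [X (1 + k_d θ_c)] = 0.592 × 38300 × (879 − 18.2) × 17.7 / [1800 × (1 + 0.0402 × 17.7)] = 3.45×10^8 / 3081 = 112134 m³.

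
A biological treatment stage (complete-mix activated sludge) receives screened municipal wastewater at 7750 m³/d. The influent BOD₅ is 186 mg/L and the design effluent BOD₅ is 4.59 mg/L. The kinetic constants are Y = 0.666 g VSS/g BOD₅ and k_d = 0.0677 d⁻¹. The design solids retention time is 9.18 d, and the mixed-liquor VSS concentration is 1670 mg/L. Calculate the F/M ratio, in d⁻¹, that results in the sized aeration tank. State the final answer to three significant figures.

F/M ≈ 0.272 d⁻¹

Steady-state biomass mass balance: V·X·(1 + k_d·θ_c) = Y·Q·(S₀ − S)·θ_c, so V = 0.666 × 7750 × (186 − 4.59) × 9.18 / [1670 × (1 + 0.0677 × 9.18)] = 8.6×10^6 / 2708 = 3174 m³.
F/M = applied load / biomass = Q·S₀/(V·X) = 7750 × 186 / (3174 × 1670) = 0.2719 d⁻¹.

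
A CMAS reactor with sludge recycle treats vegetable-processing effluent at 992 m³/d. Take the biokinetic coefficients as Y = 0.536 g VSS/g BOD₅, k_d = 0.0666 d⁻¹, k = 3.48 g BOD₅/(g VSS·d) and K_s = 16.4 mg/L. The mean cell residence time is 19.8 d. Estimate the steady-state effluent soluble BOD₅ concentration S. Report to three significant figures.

S ≈ 1.10 mg/L

Effluent substrate depends only on kinetics and SRT: S = K_s(1 + k_d θ_c) / [θ_c(Yk − k_d) − 1] = 16.4 × (1 + 0.0666 × 19.8) / [19.8 × (0.536 × 3.48 − 0.0666) − 1] = 38.03 / 34.61 = 1.099 mg/L.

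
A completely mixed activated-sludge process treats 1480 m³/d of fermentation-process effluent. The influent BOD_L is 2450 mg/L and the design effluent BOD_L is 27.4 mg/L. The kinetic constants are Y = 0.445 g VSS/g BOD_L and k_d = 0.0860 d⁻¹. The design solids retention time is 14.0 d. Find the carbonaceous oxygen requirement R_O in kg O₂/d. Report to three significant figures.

Y_obs = Y / (1 + k_d θ_c) = 0.445 / (1 + 0.0860 × 14.0) = 0.445 / 2.204 = 0.2019.
Mass of BOD_L removed per day: Q(S₀ − S) = 1480 × 2423 g/m³ = 3585 kg/d.
Net sludge production P_X = 0.2019 × 3585 = 723.9 kg VSS/d.
R_O = Q·ΔS − 1.42 P_X = 3585 − 1028 = 2557 kg O₂/d.

R_O ≈ 2560 kg O₂/d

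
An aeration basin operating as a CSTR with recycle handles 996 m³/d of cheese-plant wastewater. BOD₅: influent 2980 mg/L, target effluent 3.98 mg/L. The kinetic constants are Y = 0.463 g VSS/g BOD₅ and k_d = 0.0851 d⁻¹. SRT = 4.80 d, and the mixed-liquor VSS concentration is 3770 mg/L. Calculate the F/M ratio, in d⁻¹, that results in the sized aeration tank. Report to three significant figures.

Steady-state biomass mass balance: V·X·(1 + k_d·θ_c) = Y·Q·(S₀ − S)·θ_c, so V = 0.463 × 996 × (2980 − 3.98) × 4.80 / [3770 × (1 + 0.0851 × 4.80)] = 6.59×10^6 / 5310 = 1241 m³.
F/M = Q·S₀ / (V·X) = 996 × 2980 / (1241 × 3770) = 0.6346 g BOD₅·(g VSS·d)⁻¹.

F/M ≈ 0.635 d⁻¹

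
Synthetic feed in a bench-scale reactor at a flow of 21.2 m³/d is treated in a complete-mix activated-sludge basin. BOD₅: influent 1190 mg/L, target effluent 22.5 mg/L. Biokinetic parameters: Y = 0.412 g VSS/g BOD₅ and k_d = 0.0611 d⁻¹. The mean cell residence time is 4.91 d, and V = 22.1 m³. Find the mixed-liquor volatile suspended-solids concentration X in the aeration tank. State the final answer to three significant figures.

X ≈ 1740 mg/L

Solving the biomass balance for X: X = Y Q (S₀−S) θ_c / [V (1+k_d θ_c)] = 0.412 × 21.2 × (1190 − 22.5) × 4.91 / [22.1 × (1 + 0.0611 × 4.91)] = 1743 mg/L.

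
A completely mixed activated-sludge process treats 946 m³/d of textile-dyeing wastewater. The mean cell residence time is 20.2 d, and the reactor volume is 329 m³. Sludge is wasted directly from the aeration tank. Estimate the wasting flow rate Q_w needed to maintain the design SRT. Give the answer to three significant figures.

Q_w ≈ 16.3 m³/d

Wasting from the aeration tank: Q_w = V / θ_c = 329.0 / 20.2 = 16.29 m³/d.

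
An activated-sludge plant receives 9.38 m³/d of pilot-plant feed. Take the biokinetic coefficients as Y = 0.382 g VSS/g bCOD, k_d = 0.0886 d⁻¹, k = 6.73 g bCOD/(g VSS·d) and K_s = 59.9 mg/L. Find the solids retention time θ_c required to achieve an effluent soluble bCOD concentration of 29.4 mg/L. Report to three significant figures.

θ_c ≈ 1.32 d

At the target effluent, Y k S/(K_s+S) = 0.382×6.73×29.4/89.30 = 0.8464 d⁻¹.
θ_c = 1/(μ − k_d) = 1/(0.8464 − 0.0886) = 1/0.7578 = 1.320 d.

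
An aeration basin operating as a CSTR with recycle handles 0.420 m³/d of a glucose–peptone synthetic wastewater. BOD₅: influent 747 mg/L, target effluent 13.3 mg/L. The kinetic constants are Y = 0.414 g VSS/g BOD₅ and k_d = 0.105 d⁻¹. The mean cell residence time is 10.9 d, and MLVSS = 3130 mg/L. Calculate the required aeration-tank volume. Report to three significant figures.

V ≈ 0.207 m³

Rearranging the biomass balance for a CMAS with decay, V = Y·Q·ΔS·θ_c / [X·(1+k_d θ_c)] = 0.414 × 0.420 × (747 − 13.3) × 10.9 / [3130 × (1 + 0.105 × 10.9)] = 1.39×10^3 / 6712 = 0.2072 m³.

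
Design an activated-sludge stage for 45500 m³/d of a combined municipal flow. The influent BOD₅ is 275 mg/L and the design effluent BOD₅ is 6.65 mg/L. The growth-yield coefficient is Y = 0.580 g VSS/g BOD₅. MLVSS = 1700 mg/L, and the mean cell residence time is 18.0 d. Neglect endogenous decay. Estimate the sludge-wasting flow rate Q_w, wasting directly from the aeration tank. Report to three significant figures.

Q_w ≈ 4170 m³/d

With k_d = 0 the design equation reduces to V = Y Q (S₀−S) θ_c / X = 0.580 × 45500 × (275 − 6.65) × 18.0 / 1700 = 74983 m³.
For wasting at MLVSS concentration, Q_w = V/θ_c = 74983/18.0 = 4166 m³/d.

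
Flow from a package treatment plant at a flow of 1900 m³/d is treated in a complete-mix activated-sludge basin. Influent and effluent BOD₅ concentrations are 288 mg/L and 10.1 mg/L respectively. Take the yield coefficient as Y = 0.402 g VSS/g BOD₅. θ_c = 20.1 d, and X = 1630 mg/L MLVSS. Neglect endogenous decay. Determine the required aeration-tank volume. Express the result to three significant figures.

Biomass mass balance (decay neglected): V·X = Y·Q·(S₀ − S)·θ_c, so V = 0.402 × 1900 × (288 − 10.1) × 20.1 / 1630 = 2617 m³.

V ≈ 2620 m³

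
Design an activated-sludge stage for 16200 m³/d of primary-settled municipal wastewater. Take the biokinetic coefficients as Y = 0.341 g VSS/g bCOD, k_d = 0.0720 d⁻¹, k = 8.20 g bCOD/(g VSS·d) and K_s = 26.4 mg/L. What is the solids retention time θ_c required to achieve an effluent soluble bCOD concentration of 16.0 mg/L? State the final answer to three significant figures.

Specific growth rate at S = 16.0 mg/L: μ = YkS/(K_s+S) = 0.341·8.20·16.0/(26.4+16.0) = 1.055 d⁻¹.
θ_c = 1/(μ − k_d) = 1/(1.055 − 0.0720) = 1/0.9832 = 1.017 d.

θ_c ≈ 1.02 d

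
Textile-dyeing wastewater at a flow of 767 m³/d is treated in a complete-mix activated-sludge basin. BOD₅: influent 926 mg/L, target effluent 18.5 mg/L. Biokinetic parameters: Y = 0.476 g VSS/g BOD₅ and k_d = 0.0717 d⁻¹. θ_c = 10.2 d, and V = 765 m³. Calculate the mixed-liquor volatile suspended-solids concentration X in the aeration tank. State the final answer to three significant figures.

X ≈ 2550 mg/L

X = Y·Q·ΔS·θ_c / [V·(1 + k_d θ_c)] = 0.476 × 767 × (926 − 18.5) × 10.2 / [765 × (1 + 0.0717 × 10.2)] = 2552 mg/L.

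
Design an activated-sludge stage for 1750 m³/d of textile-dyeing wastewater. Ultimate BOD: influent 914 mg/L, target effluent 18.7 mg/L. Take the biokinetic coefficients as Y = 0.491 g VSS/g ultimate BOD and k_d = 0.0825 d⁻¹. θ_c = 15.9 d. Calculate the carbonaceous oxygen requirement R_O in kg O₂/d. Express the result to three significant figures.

R_O ≈ 1090 kg O₂/d

The observed yield is Y_obs = Y/(1 + k_d·θ_c) = 0.491 / (1 + 0.0825 × 15.9) = 0.491 / 2.312 = 0.2124 g VSS per g ultimate BOD removed.
ΔS = 914 − 18.7 = 895.3 mg/L, so the substrate removal rate is 1750 × 895.3/1000 = 1567 kg ultimate BOD/d.
P_X = Y_obs·Q·(S₀ − S) = 0.2124 × 1567 = 332.8 kg VSS/d.
Carbonaceous O₂ demand = substrate oxidised − cell-mass equivalent = 1567 − 1.42 × 332.8 = 1094 kg O₂/d.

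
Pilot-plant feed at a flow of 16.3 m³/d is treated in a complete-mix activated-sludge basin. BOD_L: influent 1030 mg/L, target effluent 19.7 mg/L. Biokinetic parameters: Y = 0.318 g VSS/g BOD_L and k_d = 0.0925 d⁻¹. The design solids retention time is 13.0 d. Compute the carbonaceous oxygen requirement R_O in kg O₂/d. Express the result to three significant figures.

Observed yield with endogenous decay: Y_obs = Y / (1 + k_d·θ_c) = 0.318 / (1 + 0.0925 × 13.0) = 0.318 / 2.202 = 0.1444 g VSS/g BOD_L.
Q·(S₀ − S) = 16.3 × (1030 − 19.7) × 10⁻³ = 16.47 kg/d removed.
Net sludge production P_X = 0.1444 × 16.47 = 2.378 kg VSS/d.
R_O = Q·ΔS − 1.42 P_X = 16.47 − 3.376 = 13.09 kg O₂/d.

R_O ≈ 13.1 kg O₂/d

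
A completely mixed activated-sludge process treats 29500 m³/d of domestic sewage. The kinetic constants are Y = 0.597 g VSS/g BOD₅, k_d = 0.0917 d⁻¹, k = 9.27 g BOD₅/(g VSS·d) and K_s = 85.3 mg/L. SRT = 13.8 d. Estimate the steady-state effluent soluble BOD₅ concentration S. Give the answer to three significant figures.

Effluent substrate depends only on kinetics and SRT: S = K_s(1 + k_d θ_c) / [θ_c(Yk − k_d) − 1] = 85.3 × (1 + 0.0917 × 13.8) / [13.8 × (0.597 × 9.27 − 0.0917) − 1] = 193.2 / 74.11 = 2.608 mg/L.

S ≈ 2.61 mg/L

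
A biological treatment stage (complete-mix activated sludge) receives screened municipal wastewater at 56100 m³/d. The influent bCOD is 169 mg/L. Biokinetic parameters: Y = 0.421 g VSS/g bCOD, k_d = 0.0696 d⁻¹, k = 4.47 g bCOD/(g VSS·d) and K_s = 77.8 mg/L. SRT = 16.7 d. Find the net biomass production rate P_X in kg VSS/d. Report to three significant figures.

P_X ≈ 1780 kg VSS/d

Effluent substrate depends only on kinetics and SRT: S = K_s(1 + k_d θ_c) / [θ_c(Yk − k_d) − 1] = 77.8 × (1 + 0.0696 × 16.7) / [16.7 × (0.421 × 4.47 − 0.0696) − 1] = 168.2 / 29.26 = 5.748 mg/L.
Y_obs = Y / (1 + k_d θ_c) = 0.421 / (1 + 0.0696 × 16.7) = 0.421 / 2.162 = 0.1947.
Substrate removed = Q·(S₀ − S) = 56100 m³/d × (169 − 5.75) g/m³ = 9.16×10^6 g/d = 9158 kg/d.
Biomass produced: P_X = Y_obs·Q·ΔS = 0.1947 × 9158 ≈ 1783 kg VSS/d.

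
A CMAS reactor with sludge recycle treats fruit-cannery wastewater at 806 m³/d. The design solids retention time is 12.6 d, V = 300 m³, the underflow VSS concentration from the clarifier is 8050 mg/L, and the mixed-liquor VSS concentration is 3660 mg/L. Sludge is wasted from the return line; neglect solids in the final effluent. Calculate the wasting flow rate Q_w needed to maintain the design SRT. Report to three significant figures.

Wasting from the return line (neglecting effluent solids): Q_w = V·X / (θ_c·X_r) = 300.0 × 3660 / (12.6 × 8050) = 10.83 m³/d.

Q_w ≈ 10.8 m³/d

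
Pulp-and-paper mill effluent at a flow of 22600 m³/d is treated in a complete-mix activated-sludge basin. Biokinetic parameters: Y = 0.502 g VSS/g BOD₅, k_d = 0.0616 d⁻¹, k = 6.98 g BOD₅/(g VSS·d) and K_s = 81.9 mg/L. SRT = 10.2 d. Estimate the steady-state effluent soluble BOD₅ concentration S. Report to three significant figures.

Effluent substrate depends only on kinetics and SRT: S = K_s(1 + k_d θ_c) / [θ_c(Yk − k_d) − 1] = 81.9 × (1 + 0.0616 × 10.2) / [10.2 × (0.502 × 6.98 − 0.0616) − 1] = 133.4 / 34.11 = 3.909 mg/L.

S ≈ 3.91 mg/L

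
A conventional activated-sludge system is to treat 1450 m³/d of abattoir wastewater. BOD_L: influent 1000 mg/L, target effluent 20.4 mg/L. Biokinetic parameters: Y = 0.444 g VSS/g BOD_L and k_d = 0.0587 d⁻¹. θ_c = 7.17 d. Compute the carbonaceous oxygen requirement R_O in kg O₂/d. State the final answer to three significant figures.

Correct the yield for decay: Y_obs = Y/(1 + k_d θ_c) = 0.444 / (1 + 0.0587 × 7.17) = 0.444 / 1.421 = 0.3125.
ΔS = 1000 − 20.4 = 979.6 mg/L, so the substrate removal rate is 1450 × 979.6/1000 = 1420 kg BOD_L/d.
Net sludge production P_X = 0.3125 × 1420 = 443.9 kg VSS/d.
Carbonaceous O₂ demand = substrate oxidised − cell-mass equivalent = 1420 − 1.42 × 443.9 = 790.1 kg O₂/d.

R_O ≈ 790 kg O₂/d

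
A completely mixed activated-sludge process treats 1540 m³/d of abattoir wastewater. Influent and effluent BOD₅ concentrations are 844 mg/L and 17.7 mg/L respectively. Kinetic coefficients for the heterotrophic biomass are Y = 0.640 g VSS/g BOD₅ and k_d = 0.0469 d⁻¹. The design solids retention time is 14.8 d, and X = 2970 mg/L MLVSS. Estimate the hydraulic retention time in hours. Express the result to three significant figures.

Steady-state biomass mass balance: V·X·(1 + k_d·θ_c) = Y·Q·(S₀ − S)·θ_c, so V = 0.640 × 1540 × (844 − 17.7) × 14.8 / [2970 × (1 + 0.0469 × 14.8)] = 1.21×10^7 / 5032 = 2396 m³.
τ = V/Q = 2396/1540 = 1.556 d, or 37.33 h.

τ ≈ 37.3 h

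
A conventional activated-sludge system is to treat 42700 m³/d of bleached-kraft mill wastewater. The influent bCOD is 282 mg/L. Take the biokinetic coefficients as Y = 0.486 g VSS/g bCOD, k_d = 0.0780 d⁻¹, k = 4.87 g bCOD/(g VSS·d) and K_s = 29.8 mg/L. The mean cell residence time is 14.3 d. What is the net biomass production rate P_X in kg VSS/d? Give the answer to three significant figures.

For a completely mixed reactor with recycle the Lawrence–McCarty relation gives S = K_s·(1 + k_d·θ_c) / [θ_c·(Y·k − k_d) − 1] = 29.8 × (1 + 0.0780 × 14.3) / [14.3 × (0.486 × 4.87 − 0.0780) − 1] = 63.04 / 31.73 = 1.987 mg/L.
Correct the yield for decay: Y_obs = Y/(1 + k_d θ_c) = 0.486 / (1 + 0.0780 × 14.3) = 0.486 / 2.115 = 0.2297.
ΔS = 282 − 1.99 = 280.0 mg/L, so the substrate removal rate is 42700 × 280.0/1000 = 11956 kg bCOD/d.
P_X = Y_obs · Q(S₀ − S) = 0.2297 × 11956 = 2747 kg VSS/d.

P_X ≈ 2750 kg VSS/d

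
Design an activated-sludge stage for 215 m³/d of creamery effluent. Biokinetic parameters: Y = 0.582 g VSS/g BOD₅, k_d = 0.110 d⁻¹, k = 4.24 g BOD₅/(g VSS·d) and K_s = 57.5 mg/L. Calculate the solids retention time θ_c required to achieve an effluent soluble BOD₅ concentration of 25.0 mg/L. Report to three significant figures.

From 1/θ_c = Y·k·S/(K_s + S) − k_d: Y·k·S/(K_s+S) = 0.582 × 4.24 × 25.0 / (57.5 + 25.0) = 0.7478 d⁻¹.
θ_c = 1/(μ − k_d) = 1/(0.7478 − 0.110) = 1/0.6378 = 1.568 d.

θ_c ≈ 1.57 d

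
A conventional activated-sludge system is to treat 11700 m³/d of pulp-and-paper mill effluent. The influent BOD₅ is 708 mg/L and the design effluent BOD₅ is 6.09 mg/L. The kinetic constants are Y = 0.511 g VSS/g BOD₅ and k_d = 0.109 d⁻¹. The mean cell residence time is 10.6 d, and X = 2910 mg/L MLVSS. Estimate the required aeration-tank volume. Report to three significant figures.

Steady-state biomass mass balance: V·X·(1 + k_d·θ_c) = Y·Q·(S₀ − S)·θ_c, so V = 0.511 × 11700 × (708 − 6.09) × 10.6 / [2910 × (1 + 0.109 × 10.6)] = 4.45×10^7 / 6272 = 7092 m³.

V ≈ 7090 m³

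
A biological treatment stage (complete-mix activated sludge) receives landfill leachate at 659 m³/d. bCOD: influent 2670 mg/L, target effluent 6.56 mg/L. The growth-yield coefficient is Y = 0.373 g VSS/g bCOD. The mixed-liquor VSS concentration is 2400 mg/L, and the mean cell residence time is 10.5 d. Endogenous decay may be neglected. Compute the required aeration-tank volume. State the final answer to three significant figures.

V ≈ 2860 m³

V·X = Y·Q·ΔS·θ_c gives V = 0.373 × 659 × (2670 − 6.56) × 10.5 / 2400 = 2864 m³.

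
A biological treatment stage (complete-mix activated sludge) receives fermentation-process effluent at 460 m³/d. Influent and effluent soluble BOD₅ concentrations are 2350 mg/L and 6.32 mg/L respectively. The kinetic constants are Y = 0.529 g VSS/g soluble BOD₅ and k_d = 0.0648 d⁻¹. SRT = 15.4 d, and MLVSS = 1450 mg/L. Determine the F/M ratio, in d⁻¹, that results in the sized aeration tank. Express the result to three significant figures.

F/M ≈ 0.246 d⁻¹

From the SRT design equation V = Y Q (S₀−S) θ_c / [X (1 + k_d θ_c)] = 0.529 × 460 × (2350 − 6.32) × 15.4 / [1450 × (1 + 0.0648 × 15.4)] = 8.78×10^6 / 2897 = 3032 m³.
F/M = Q·S₀ / (V·X) = 460 × 2350 / (3032 × 1450) = 0.2459 g soluble BOD₅·(g VSS·d)⁻¹.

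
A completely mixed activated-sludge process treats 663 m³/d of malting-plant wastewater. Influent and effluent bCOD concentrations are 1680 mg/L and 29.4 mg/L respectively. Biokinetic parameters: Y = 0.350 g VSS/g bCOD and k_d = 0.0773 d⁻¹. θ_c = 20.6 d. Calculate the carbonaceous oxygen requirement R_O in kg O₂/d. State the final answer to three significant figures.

Correct the yield for decay: Y_obs = Y/(1 + k_d θ_c) = 0.350 / (1 + 0.0773 × 20.6) = 0.350 / 2.592 = 0.1350.
Q·(S₀ − S) = 663 × (1680 − 29.4) × 10⁻³ = 1094 kg/d removed.
Net sludge production P_X = 0.1350 × 1094 = 147.7 kg VSS/d.
Carbonaceous O₂ demand = substrate oxidised − cell-mass equivalent = 1094 − 1.42 × 147.7 = 884.5 kg O₂/d.

R_O ≈ 885 kg O₂/d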